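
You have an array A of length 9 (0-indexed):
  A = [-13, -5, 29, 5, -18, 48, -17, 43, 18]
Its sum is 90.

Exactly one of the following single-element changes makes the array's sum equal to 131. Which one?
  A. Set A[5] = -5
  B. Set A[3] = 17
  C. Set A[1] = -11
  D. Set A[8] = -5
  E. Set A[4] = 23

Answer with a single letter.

Answer: E

Derivation:
Option A: A[5] 48->-5, delta=-53, new_sum=90+(-53)=37
Option B: A[3] 5->17, delta=12, new_sum=90+(12)=102
Option C: A[1] -5->-11, delta=-6, new_sum=90+(-6)=84
Option D: A[8] 18->-5, delta=-23, new_sum=90+(-23)=67
Option E: A[4] -18->23, delta=41, new_sum=90+(41)=131 <-- matches target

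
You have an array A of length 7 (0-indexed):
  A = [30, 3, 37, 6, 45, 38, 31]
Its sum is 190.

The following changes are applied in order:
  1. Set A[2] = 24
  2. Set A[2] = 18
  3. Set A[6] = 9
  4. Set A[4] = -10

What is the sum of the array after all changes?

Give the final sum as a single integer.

Answer: 94

Derivation:
Initial sum: 190
Change 1: A[2] 37 -> 24, delta = -13, sum = 177
Change 2: A[2] 24 -> 18, delta = -6, sum = 171
Change 3: A[6] 31 -> 9, delta = -22, sum = 149
Change 4: A[4] 45 -> -10, delta = -55, sum = 94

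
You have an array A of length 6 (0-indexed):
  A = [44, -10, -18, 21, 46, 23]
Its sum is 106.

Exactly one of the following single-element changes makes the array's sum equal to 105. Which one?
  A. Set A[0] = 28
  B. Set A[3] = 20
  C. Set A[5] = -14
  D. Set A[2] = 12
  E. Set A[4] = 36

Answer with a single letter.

Answer: B

Derivation:
Option A: A[0] 44->28, delta=-16, new_sum=106+(-16)=90
Option B: A[3] 21->20, delta=-1, new_sum=106+(-1)=105 <-- matches target
Option C: A[5] 23->-14, delta=-37, new_sum=106+(-37)=69
Option D: A[2] -18->12, delta=30, new_sum=106+(30)=136
Option E: A[4] 46->36, delta=-10, new_sum=106+(-10)=96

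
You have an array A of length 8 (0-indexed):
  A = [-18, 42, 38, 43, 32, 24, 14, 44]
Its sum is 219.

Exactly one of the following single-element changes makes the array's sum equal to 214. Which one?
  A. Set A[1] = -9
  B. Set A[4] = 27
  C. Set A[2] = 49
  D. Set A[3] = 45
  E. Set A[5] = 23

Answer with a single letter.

Answer: B

Derivation:
Option A: A[1] 42->-9, delta=-51, new_sum=219+(-51)=168
Option B: A[4] 32->27, delta=-5, new_sum=219+(-5)=214 <-- matches target
Option C: A[2] 38->49, delta=11, new_sum=219+(11)=230
Option D: A[3] 43->45, delta=2, new_sum=219+(2)=221
Option E: A[5] 24->23, delta=-1, new_sum=219+(-1)=218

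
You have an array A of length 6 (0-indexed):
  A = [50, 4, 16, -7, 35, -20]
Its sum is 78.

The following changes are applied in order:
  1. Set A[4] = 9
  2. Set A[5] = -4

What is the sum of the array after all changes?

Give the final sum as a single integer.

Answer: 68

Derivation:
Initial sum: 78
Change 1: A[4] 35 -> 9, delta = -26, sum = 52
Change 2: A[5] -20 -> -4, delta = 16, sum = 68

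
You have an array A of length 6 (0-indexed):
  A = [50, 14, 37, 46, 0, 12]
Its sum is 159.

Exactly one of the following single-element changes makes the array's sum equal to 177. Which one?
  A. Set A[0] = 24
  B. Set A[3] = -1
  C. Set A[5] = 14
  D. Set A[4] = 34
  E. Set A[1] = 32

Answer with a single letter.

Answer: E

Derivation:
Option A: A[0] 50->24, delta=-26, new_sum=159+(-26)=133
Option B: A[3] 46->-1, delta=-47, new_sum=159+(-47)=112
Option C: A[5] 12->14, delta=2, new_sum=159+(2)=161
Option D: A[4] 0->34, delta=34, new_sum=159+(34)=193
Option E: A[1] 14->32, delta=18, new_sum=159+(18)=177 <-- matches target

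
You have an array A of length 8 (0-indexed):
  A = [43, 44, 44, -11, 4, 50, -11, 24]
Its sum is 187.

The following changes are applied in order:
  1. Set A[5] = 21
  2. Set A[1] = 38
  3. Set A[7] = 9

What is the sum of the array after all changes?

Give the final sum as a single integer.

Initial sum: 187
Change 1: A[5] 50 -> 21, delta = -29, sum = 158
Change 2: A[1] 44 -> 38, delta = -6, sum = 152
Change 3: A[7] 24 -> 9, delta = -15, sum = 137

Answer: 137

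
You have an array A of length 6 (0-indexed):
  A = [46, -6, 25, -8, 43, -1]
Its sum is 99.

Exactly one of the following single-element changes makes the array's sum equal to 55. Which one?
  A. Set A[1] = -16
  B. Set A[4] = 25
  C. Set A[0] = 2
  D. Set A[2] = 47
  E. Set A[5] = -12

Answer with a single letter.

Answer: C

Derivation:
Option A: A[1] -6->-16, delta=-10, new_sum=99+(-10)=89
Option B: A[4] 43->25, delta=-18, new_sum=99+(-18)=81
Option C: A[0] 46->2, delta=-44, new_sum=99+(-44)=55 <-- matches target
Option D: A[2] 25->47, delta=22, new_sum=99+(22)=121
Option E: A[5] -1->-12, delta=-11, new_sum=99+(-11)=88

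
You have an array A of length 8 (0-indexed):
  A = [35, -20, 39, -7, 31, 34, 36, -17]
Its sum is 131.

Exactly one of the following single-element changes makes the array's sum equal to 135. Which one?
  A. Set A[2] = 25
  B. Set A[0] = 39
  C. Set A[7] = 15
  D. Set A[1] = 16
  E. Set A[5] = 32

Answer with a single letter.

Answer: B

Derivation:
Option A: A[2] 39->25, delta=-14, new_sum=131+(-14)=117
Option B: A[0] 35->39, delta=4, new_sum=131+(4)=135 <-- matches target
Option C: A[7] -17->15, delta=32, new_sum=131+(32)=163
Option D: A[1] -20->16, delta=36, new_sum=131+(36)=167
Option E: A[5] 34->32, delta=-2, new_sum=131+(-2)=129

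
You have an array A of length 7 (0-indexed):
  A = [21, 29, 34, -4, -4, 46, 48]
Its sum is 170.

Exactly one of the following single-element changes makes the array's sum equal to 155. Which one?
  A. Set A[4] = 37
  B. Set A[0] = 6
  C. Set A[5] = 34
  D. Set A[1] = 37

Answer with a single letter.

Option A: A[4] -4->37, delta=41, new_sum=170+(41)=211
Option B: A[0] 21->6, delta=-15, new_sum=170+(-15)=155 <-- matches target
Option C: A[5] 46->34, delta=-12, new_sum=170+(-12)=158
Option D: A[1] 29->37, delta=8, new_sum=170+(8)=178

Answer: B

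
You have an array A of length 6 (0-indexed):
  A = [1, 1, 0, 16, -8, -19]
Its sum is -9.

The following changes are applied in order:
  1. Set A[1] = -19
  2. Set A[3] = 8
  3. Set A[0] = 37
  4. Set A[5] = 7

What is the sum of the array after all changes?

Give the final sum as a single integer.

Answer: 25

Derivation:
Initial sum: -9
Change 1: A[1] 1 -> -19, delta = -20, sum = -29
Change 2: A[3] 16 -> 8, delta = -8, sum = -37
Change 3: A[0] 1 -> 37, delta = 36, sum = -1
Change 4: A[5] -19 -> 7, delta = 26, sum = 25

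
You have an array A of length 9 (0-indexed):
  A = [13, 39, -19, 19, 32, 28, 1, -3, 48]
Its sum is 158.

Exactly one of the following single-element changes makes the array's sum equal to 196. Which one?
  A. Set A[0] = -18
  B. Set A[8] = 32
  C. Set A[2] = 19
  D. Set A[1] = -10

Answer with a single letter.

Option A: A[0] 13->-18, delta=-31, new_sum=158+(-31)=127
Option B: A[8] 48->32, delta=-16, new_sum=158+(-16)=142
Option C: A[2] -19->19, delta=38, new_sum=158+(38)=196 <-- matches target
Option D: A[1] 39->-10, delta=-49, new_sum=158+(-49)=109

Answer: C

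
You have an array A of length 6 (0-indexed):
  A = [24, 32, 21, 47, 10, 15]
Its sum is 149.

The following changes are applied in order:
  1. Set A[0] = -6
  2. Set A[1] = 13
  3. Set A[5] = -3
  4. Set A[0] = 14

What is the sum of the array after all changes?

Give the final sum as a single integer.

Answer: 102

Derivation:
Initial sum: 149
Change 1: A[0] 24 -> -6, delta = -30, sum = 119
Change 2: A[1] 32 -> 13, delta = -19, sum = 100
Change 3: A[5] 15 -> -3, delta = -18, sum = 82
Change 4: A[0] -6 -> 14, delta = 20, sum = 102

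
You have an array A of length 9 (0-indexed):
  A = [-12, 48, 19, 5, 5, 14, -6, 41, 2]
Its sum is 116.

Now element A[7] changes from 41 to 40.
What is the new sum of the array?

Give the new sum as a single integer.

Old value at index 7: 41
New value at index 7: 40
Delta = 40 - 41 = -1
New sum = old_sum + delta = 116 + (-1) = 115

Answer: 115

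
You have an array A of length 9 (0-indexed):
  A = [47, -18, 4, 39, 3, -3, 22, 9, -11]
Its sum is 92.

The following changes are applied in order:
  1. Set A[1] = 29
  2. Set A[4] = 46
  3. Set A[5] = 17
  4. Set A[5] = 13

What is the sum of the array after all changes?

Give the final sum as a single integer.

Initial sum: 92
Change 1: A[1] -18 -> 29, delta = 47, sum = 139
Change 2: A[4] 3 -> 46, delta = 43, sum = 182
Change 3: A[5] -3 -> 17, delta = 20, sum = 202
Change 4: A[5] 17 -> 13, delta = -4, sum = 198

Answer: 198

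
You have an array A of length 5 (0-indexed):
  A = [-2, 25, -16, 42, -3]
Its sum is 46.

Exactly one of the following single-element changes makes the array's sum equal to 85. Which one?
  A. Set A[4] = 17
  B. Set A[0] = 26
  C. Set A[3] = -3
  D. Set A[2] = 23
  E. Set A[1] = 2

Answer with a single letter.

Answer: D

Derivation:
Option A: A[4] -3->17, delta=20, new_sum=46+(20)=66
Option B: A[0] -2->26, delta=28, new_sum=46+(28)=74
Option C: A[3] 42->-3, delta=-45, new_sum=46+(-45)=1
Option D: A[2] -16->23, delta=39, new_sum=46+(39)=85 <-- matches target
Option E: A[1] 25->2, delta=-23, new_sum=46+(-23)=23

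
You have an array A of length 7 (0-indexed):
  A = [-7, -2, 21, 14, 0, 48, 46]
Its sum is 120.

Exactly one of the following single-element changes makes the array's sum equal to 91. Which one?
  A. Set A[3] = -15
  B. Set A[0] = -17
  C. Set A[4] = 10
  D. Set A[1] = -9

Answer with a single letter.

Answer: A

Derivation:
Option A: A[3] 14->-15, delta=-29, new_sum=120+(-29)=91 <-- matches target
Option B: A[0] -7->-17, delta=-10, new_sum=120+(-10)=110
Option C: A[4] 0->10, delta=10, new_sum=120+(10)=130
Option D: A[1] -2->-9, delta=-7, new_sum=120+(-7)=113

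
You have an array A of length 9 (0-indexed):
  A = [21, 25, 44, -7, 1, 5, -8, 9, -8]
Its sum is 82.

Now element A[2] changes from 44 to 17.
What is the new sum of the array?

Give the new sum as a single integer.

Old value at index 2: 44
New value at index 2: 17
Delta = 17 - 44 = -27
New sum = old_sum + delta = 82 + (-27) = 55

Answer: 55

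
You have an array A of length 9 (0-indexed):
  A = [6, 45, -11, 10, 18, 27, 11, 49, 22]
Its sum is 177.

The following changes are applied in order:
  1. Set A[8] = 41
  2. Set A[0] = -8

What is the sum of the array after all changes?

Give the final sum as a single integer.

Answer: 182

Derivation:
Initial sum: 177
Change 1: A[8] 22 -> 41, delta = 19, sum = 196
Change 2: A[0] 6 -> -8, delta = -14, sum = 182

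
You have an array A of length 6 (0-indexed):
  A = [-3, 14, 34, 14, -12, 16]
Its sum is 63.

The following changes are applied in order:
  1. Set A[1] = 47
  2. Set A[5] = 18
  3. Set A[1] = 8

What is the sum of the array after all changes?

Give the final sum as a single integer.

Answer: 59

Derivation:
Initial sum: 63
Change 1: A[1] 14 -> 47, delta = 33, sum = 96
Change 2: A[5] 16 -> 18, delta = 2, sum = 98
Change 3: A[1] 47 -> 8, delta = -39, sum = 59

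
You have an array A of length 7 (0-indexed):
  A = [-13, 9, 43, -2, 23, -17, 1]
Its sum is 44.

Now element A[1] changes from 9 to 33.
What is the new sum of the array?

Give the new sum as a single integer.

Answer: 68

Derivation:
Old value at index 1: 9
New value at index 1: 33
Delta = 33 - 9 = 24
New sum = old_sum + delta = 44 + (24) = 68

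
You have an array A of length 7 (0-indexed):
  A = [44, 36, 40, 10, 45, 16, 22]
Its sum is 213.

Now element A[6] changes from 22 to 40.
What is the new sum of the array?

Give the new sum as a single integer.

Answer: 231

Derivation:
Old value at index 6: 22
New value at index 6: 40
Delta = 40 - 22 = 18
New sum = old_sum + delta = 213 + (18) = 231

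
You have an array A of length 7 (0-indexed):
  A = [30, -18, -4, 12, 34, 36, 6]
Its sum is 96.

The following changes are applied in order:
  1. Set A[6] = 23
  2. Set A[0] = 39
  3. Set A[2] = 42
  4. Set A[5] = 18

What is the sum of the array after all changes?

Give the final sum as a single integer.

Initial sum: 96
Change 1: A[6] 6 -> 23, delta = 17, sum = 113
Change 2: A[0] 30 -> 39, delta = 9, sum = 122
Change 3: A[2] -4 -> 42, delta = 46, sum = 168
Change 4: A[5] 36 -> 18, delta = -18, sum = 150

Answer: 150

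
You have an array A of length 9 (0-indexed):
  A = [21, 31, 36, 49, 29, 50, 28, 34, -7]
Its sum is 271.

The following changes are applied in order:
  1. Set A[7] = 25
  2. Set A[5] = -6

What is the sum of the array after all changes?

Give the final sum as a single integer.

Answer: 206

Derivation:
Initial sum: 271
Change 1: A[7] 34 -> 25, delta = -9, sum = 262
Change 2: A[5] 50 -> -6, delta = -56, sum = 206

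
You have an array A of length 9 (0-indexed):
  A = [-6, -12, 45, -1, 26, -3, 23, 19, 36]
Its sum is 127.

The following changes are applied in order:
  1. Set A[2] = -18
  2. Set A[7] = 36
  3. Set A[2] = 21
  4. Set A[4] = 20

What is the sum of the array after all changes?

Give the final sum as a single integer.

Answer: 114

Derivation:
Initial sum: 127
Change 1: A[2] 45 -> -18, delta = -63, sum = 64
Change 2: A[7] 19 -> 36, delta = 17, sum = 81
Change 3: A[2] -18 -> 21, delta = 39, sum = 120
Change 4: A[4] 26 -> 20, delta = -6, sum = 114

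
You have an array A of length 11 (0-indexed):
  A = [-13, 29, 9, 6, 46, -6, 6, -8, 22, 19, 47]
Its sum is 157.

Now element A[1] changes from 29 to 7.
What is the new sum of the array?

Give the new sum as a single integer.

Answer: 135

Derivation:
Old value at index 1: 29
New value at index 1: 7
Delta = 7 - 29 = -22
New sum = old_sum + delta = 157 + (-22) = 135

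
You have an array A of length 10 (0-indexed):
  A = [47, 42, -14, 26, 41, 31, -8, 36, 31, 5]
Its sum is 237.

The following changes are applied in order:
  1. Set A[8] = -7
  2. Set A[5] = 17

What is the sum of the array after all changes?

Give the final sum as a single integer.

Initial sum: 237
Change 1: A[8] 31 -> -7, delta = -38, sum = 199
Change 2: A[5] 31 -> 17, delta = -14, sum = 185

Answer: 185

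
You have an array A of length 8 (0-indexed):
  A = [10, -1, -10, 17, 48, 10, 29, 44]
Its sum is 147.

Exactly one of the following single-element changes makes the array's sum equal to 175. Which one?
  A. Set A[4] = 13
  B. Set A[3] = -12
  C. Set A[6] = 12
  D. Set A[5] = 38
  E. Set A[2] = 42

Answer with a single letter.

Answer: D

Derivation:
Option A: A[4] 48->13, delta=-35, new_sum=147+(-35)=112
Option B: A[3] 17->-12, delta=-29, new_sum=147+(-29)=118
Option C: A[6] 29->12, delta=-17, new_sum=147+(-17)=130
Option D: A[5] 10->38, delta=28, new_sum=147+(28)=175 <-- matches target
Option E: A[2] -10->42, delta=52, new_sum=147+(52)=199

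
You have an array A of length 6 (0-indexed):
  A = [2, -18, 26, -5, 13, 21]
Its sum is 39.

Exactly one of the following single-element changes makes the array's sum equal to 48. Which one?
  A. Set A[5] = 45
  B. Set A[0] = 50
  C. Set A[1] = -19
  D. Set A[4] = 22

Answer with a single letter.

Answer: D

Derivation:
Option A: A[5] 21->45, delta=24, new_sum=39+(24)=63
Option B: A[0] 2->50, delta=48, new_sum=39+(48)=87
Option C: A[1] -18->-19, delta=-1, new_sum=39+(-1)=38
Option D: A[4] 13->22, delta=9, new_sum=39+(9)=48 <-- matches target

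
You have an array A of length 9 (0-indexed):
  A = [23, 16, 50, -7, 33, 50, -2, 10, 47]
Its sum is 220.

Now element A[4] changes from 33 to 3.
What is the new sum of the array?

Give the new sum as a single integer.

Old value at index 4: 33
New value at index 4: 3
Delta = 3 - 33 = -30
New sum = old_sum + delta = 220 + (-30) = 190

Answer: 190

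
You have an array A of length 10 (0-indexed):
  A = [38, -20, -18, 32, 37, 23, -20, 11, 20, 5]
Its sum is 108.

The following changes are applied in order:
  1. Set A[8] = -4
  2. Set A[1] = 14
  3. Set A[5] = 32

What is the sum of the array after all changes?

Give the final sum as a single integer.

Initial sum: 108
Change 1: A[8] 20 -> -4, delta = -24, sum = 84
Change 2: A[1] -20 -> 14, delta = 34, sum = 118
Change 3: A[5] 23 -> 32, delta = 9, sum = 127

Answer: 127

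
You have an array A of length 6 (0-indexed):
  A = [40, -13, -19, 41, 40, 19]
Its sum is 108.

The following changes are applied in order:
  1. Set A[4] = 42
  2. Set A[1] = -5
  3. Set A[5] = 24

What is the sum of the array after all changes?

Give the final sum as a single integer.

Answer: 123

Derivation:
Initial sum: 108
Change 1: A[4] 40 -> 42, delta = 2, sum = 110
Change 2: A[1] -13 -> -5, delta = 8, sum = 118
Change 3: A[5] 19 -> 24, delta = 5, sum = 123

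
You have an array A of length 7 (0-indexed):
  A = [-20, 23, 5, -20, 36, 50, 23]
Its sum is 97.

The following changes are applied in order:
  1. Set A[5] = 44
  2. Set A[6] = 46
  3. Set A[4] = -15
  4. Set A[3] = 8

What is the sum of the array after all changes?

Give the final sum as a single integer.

Initial sum: 97
Change 1: A[5] 50 -> 44, delta = -6, sum = 91
Change 2: A[6] 23 -> 46, delta = 23, sum = 114
Change 3: A[4] 36 -> -15, delta = -51, sum = 63
Change 4: A[3] -20 -> 8, delta = 28, sum = 91

Answer: 91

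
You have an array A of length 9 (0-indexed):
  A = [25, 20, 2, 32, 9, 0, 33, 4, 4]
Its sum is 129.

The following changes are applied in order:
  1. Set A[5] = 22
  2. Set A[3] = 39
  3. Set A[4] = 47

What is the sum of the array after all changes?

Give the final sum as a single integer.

Initial sum: 129
Change 1: A[5] 0 -> 22, delta = 22, sum = 151
Change 2: A[3] 32 -> 39, delta = 7, sum = 158
Change 3: A[4] 9 -> 47, delta = 38, sum = 196

Answer: 196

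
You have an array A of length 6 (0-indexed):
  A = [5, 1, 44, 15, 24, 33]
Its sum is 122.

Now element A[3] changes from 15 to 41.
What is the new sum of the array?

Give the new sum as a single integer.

Answer: 148

Derivation:
Old value at index 3: 15
New value at index 3: 41
Delta = 41 - 15 = 26
New sum = old_sum + delta = 122 + (26) = 148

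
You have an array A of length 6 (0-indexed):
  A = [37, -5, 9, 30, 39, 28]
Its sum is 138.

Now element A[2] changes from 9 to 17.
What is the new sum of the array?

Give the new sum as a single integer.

Old value at index 2: 9
New value at index 2: 17
Delta = 17 - 9 = 8
New sum = old_sum + delta = 138 + (8) = 146

Answer: 146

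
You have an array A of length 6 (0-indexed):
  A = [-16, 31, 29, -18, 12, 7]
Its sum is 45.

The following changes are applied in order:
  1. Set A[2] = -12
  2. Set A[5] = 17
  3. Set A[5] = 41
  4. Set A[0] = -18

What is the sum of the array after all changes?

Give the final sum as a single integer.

Initial sum: 45
Change 1: A[2] 29 -> -12, delta = -41, sum = 4
Change 2: A[5] 7 -> 17, delta = 10, sum = 14
Change 3: A[5] 17 -> 41, delta = 24, sum = 38
Change 4: A[0] -16 -> -18, delta = -2, sum = 36

Answer: 36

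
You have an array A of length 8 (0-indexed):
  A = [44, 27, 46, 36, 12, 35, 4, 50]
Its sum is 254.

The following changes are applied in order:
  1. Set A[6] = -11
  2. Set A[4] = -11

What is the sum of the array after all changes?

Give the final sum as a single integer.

Initial sum: 254
Change 1: A[6] 4 -> -11, delta = -15, sum = 239
Change 2: A[4] 12 -> -11, delta = -23, sum = 216

Answer: 216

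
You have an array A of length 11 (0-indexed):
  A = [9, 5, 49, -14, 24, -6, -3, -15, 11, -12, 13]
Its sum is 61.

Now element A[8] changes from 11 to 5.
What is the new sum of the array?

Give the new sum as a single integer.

Old value at index 8: 11
New value at index 8: 5
Delta = 5 - 11 = -6
New sum = old_sum + delta = 61 + (-6) = 55

Answer: 55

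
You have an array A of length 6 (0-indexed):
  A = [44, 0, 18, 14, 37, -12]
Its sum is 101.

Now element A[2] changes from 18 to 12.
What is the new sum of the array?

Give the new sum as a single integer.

Answer: 95

Derivation:
Old value at index 2: 18
New value at index 2: 12
Delta = 12 - 18 = -6
New sum = old_sum + delta = 101 + (-6) = 95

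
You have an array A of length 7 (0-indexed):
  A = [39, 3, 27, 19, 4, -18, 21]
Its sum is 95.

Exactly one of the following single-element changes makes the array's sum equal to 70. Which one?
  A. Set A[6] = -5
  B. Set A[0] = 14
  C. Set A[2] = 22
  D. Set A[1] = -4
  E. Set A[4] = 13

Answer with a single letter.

Option A: A[6] 21->-5, delta=-26, new_sum=95+(-26)=69
Option B: A[0] 39->14, delta=-25, new_sum=95+(-25)=70 <-- matches target
Option C: A[2] 27->22, delta=-5, new_sum=95+(-5)=90
Option D: A[1] 3->-4, delta=-7, new_sum=95+(-7)=88
Option E: A[4] 4->13, delta=9, new_sum=95+(9)=104

Answer: B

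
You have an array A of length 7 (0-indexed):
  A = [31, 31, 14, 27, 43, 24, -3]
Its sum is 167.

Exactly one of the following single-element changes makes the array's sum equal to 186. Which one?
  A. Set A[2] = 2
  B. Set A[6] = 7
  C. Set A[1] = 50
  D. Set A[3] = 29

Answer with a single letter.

Option A: A[2] 14->2, delta=-12, new_sum=167+(-12)=155
Option B: A[6] -3->7, delta=10, new_sum=167+(10)=177
Option C: A[1] 31->50, delta=19, new_sum=167+(19)=186 <-- matches target
Option D: A[3] 27->29, delta=2, new_sum=167+(2)=169

Answer: C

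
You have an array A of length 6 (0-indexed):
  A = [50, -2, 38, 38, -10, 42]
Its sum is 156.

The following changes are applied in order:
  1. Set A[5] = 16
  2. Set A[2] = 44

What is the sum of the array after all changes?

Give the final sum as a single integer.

Answer: 136

Derivation:
Initial sum: 156
Change 1: A[5] 42 -> 16, delta = -26, sum = 130
Change 2: A[2] 38 -> 44, delta = 6, sum = 136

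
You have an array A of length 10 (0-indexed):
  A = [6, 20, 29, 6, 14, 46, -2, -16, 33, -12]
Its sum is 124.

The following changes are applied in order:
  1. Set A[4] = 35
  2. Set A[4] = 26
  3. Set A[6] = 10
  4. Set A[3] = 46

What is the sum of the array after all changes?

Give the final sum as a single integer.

Answer: 188

Derivation:
Initial sum: 124
Change 1: A[4] 14 -> 35, delta = 21, sum = 145
Change 2: A[4] 35 -> 26, delta = -9, sum = 136
Change 3: A[6] -2 -> 10, delta = 12, sum = 148
Change 4: A[3] 6 -> 46, delta = 40, sum = 188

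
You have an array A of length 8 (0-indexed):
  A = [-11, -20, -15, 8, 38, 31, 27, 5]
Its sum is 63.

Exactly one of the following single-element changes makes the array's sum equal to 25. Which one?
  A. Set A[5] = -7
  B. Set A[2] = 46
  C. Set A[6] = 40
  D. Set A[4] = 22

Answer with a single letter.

Option A: A[5] 31->-7, delta=-38, new_sum=63+(-38)=25 <-- matches target
Option B: A[2] -15->46, delta=61, new_sum=63+(61)=124
Option C: A[6] 27->40, delta=13, new_sum=63+(13)=76
Option D: A[4] 38->22, delta=-16, new_sum=63+(-16)=47

Answer: A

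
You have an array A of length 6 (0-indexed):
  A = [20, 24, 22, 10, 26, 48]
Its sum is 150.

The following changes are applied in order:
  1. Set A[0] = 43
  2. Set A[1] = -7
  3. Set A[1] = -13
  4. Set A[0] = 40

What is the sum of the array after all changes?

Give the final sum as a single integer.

Answer: 133

Derivation:
Initial sum: 150
Change 1: A[0] 20 -> 43, delta = 23, sum = 173
Change 2: A[1] 24 -> -7, delta = -31, sum = 142
Change 3: A[1] -7 -> -13, delta = -6, sum = 136
Change 4: A[0] 43 -> 40, delta = -3, sum = 133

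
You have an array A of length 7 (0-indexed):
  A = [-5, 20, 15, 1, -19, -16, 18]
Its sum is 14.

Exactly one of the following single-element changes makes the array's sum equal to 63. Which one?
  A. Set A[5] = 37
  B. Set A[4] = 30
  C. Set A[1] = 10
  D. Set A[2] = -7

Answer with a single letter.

Answer: B

Derivation:
Option A: A[5] -16->37, delta=53, new_sum=14+(53)=67
Option B: A[4] -19->30, delta=49, new_sum=14+(49)=63 <-- matches target
Option C: A[1] 20->10, delta=-10, new_sum=14+(-10)=4
Option D: A[2] 15->-7, delta=-22, new_sum=14+(-22)=-8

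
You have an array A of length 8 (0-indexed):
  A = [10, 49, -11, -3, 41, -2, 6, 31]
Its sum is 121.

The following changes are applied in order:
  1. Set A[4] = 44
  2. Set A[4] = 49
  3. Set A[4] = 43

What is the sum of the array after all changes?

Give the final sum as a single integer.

Initial sum: 121
Change 1: A[4] 41 -> 44, delta = 3, sum = 124
Change 2: A[4] 44 -> 49, delta = 5, sum = 129
Change 3: A[4] 49 -> 43, delta = -6, sum = 123

Answer: 123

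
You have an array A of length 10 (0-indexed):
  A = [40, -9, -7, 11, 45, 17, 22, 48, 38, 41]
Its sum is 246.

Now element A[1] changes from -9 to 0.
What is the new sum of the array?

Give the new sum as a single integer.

Answer: 255

Derivation:
Old value at index 1: -9
New value at index 1: 0
Delta = 0 - -9 = 9
New sum = old_sum + delta = 246 + (9) = 255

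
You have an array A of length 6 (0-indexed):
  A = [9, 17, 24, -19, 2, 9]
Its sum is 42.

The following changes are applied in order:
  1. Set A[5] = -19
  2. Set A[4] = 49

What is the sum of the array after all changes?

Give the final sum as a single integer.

Answer: 61

Derivation:
Initial sum: 42
Change 1: A[5] 9 -> -19, delta = -28, sum = 14
Change 2: A[4] 2 -> 49, delta = 47, sum = 61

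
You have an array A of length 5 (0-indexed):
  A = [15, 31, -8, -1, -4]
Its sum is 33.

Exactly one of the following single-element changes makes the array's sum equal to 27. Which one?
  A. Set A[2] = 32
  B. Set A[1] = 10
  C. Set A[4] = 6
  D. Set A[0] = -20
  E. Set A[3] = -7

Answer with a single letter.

Answer: E

Derivation:
Option A: A[2] -8->32, delta=40, new_sum=33+(40)=73
Option B: A[1] 31->10, delta=-21, new_sum=33+(-21)=12
Option C: A[4] -4->6, delta=10, new_sum=33+(10)=43
Option D: A[0] 15->-20, delta=-35, new_sum=33+(-35)=-2
Option E: A[3] -1->-7, delta=-6, new_sum=33+(-6)=27 <-- matches target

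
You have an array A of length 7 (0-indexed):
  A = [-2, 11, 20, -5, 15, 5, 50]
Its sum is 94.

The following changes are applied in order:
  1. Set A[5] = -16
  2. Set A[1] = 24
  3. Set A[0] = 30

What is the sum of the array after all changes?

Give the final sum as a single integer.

Answer: 118

Derivation:
Initial sum: 94
Change 1: A[5] 5 -> -16, delta = -21, sum = 73
Change 2: A[1] 11 -> 24, delta = 13, sum = 86
Change 3: A[0] -2 -> 30, delta = 32, sum = 118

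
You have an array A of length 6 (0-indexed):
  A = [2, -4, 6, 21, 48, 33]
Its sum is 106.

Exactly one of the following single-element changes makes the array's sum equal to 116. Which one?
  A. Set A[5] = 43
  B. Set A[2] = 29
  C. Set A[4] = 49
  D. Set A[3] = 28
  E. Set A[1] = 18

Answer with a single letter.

Option A: A[5] 33->43, delta=10, new_sum=106+(10)=116 <-- matches target
Option B: A[2] 6->29, delta=23, new_sum=106+(23)=129
Option C: A[4] 48->49, delta=1, new_sum=106+(1)=107
Option D: A[3] 21->28, delta=7, new_sum=106+(7)=113
Option E: A[1] -4->18, delta=22, new_sum=106+(22)=128

Answer: A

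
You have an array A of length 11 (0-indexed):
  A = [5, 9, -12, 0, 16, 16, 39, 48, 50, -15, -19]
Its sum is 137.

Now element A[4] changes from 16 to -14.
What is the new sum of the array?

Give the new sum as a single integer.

Answer: 107

Derivation:
Old value at index 4: 16
New value at index 4: -14
Delta = -14 - 16 = -30
New sum = old_sum + delta = 137 + (-30) = 107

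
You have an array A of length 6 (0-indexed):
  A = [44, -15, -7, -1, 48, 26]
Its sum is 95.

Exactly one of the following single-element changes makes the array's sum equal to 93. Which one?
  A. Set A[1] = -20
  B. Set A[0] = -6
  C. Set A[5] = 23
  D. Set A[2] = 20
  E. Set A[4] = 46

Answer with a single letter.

Answer: E

Derivation:
Option A: A[1] -15->-20, delta=-5, new_sum=95+(-5)=90
Option B: A[0] 44->-6, delta=-50, new_sum=95+(-50)=45
Option C: A[5] 26->23, delta=-3, new_sum=95+(-3)=92
Option D: A[2] -7->20, delta=27, new_sum=95+(27)=122
Option E: A[4] 48->46, delta=-2, new_sum=95+(-2)=93 <-- matches target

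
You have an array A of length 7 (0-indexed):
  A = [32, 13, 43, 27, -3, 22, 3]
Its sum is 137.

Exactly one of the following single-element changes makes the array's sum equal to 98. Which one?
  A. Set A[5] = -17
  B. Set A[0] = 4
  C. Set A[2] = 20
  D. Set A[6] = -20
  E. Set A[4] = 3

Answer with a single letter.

Answer: A

Derivation:
Option A: A[5] 22->-17, delta=-39, new_sum=137+(-39)=98 <-- matches target
Option B: A[0] 32->4, delta=-28, new_sum=137+(-28)=109
Option C: A[2] 43->20, delta=-23, new_sum=137+(-23)=114
Option D: A[6] 3->-20, delta=-23, new_sum=137+(-23)=114
Option E: A[4] -3->3, delta=6, new_sum=137+(6)=143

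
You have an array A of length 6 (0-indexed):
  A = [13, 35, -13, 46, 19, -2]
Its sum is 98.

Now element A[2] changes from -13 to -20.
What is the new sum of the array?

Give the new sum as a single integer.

Old value at index 2: -13
New value at index 2: -20
Delta = -20 - -13 = -7
New sum = old_sum + delta = 98 + (-7) = 91

Answer: 91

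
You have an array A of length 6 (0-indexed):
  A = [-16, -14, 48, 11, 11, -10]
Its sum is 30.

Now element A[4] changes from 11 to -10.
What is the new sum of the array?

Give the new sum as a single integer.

Old value at index 4: 11
New value at index 4: -10
Delta = -10 - 11 = -21
New sum = old_sum + delta = 30 + (-21) = 9

Answer: 9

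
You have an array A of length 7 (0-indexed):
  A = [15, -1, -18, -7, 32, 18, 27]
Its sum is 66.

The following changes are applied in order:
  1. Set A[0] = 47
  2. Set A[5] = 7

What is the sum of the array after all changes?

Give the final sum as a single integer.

Initial sum: 66
Change 1: A[0] 15 -> 47, delta = 32, sum = 98
Change 2: A[5] 18 -> 7, delta = -11, sum = 87

Answer: 87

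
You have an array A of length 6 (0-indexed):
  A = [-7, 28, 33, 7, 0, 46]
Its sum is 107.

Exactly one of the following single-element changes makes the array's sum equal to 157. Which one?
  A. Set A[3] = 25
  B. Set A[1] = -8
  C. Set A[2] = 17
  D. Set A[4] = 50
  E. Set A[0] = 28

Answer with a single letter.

Answer: D

Derivation:
Option A: A[3] 7->25, delta=18, new_sum=107+(18)=125
Option B: A[1] 28->-8, delta=-36, new_sum=107+(-36)=71
Option C: A[2] 33->17, delta=-16, new_sum=107+(-16)=91
Option D: A[4] 0->50, delta=50, new_sum=107+(50)=157 <-- matches target
Option E: A[0] -7->28, delta=35, new_sum=107+(35)=142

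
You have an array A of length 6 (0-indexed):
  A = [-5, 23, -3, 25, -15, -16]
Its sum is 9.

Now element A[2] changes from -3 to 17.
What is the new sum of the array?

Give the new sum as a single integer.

Answer: 29

Derivation:
Old value at index 2: -3
New value at index 2: 17
Delta = 17 - -3 = 20
New sum = old_sum + delta = 9 + (20) = 29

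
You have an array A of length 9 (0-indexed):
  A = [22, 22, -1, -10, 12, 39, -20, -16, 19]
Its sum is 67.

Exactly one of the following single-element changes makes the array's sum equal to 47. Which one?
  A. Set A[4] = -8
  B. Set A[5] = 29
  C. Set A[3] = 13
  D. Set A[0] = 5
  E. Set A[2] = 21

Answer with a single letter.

Option A: A[4] 12->-8, delta=-20, new_sum=67+(-20)=47 <-- matches target
Option B: A[5] 39->29, delta=-10, new_sum=67+(-10)=57
Option C: A[3] -10->13, delta=23, new_sum=67+(23)=90
Option D: A[0] 22->5, delta=-17, new_sum=67+(-17)=50
Option E: A[2] -1->21, delta=22, new_sum=67+(22)=89

Answer: A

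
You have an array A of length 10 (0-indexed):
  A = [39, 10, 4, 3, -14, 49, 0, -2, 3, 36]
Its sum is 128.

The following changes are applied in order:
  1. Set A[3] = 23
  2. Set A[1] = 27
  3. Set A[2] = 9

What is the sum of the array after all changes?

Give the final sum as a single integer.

Answer: 170

Derivation:
Initial sum: 128
Change 1: A[3] 3 -> 23, delta = 20, sum = 148
Change 2: A[1] 10 -> 27, delta = 17, sum = 165
Change 3: A[2] 4 -> 9, delta = 5, sum = 170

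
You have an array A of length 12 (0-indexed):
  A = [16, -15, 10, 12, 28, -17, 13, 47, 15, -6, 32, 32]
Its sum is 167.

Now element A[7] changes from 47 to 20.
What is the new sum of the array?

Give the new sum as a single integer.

Old value at index 7: 47
New value at index 7: 20
Delta = 20 - 47 = -27
New sum = old_sum + delta = 167 + (-27) = 140

Answer: 140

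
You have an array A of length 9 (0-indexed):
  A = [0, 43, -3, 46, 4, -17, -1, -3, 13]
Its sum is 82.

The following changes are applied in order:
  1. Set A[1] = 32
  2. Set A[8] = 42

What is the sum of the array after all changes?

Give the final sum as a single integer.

Initial sum: 82
Change 1: A[1] 43 -> 32, delta = -11, sum = 71
Change 2: A[8] 13 -> 42, delta = 29, sum = 100

Answer: 100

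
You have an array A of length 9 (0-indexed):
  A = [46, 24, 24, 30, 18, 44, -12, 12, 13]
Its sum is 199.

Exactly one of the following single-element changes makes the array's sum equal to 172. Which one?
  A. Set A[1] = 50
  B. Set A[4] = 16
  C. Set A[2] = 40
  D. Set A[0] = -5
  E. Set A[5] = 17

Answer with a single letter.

Answer: E

Derivation:
Option A: A[1] 24->50, delta=26, new_sum=199+(26)=225
Option B: A[4] 18->16, delta=-2, new_sum=199+(-2)=197
Option C: A[2] 24->40, delta=16, new_sum=199+(16)=215
Option D: A[0] 46->-5, delta=-51, new_sum=199+(-51)=148
Option E: A[5] 44->17, delta=-27, new_sum=199+(-27)=172 <-- matches target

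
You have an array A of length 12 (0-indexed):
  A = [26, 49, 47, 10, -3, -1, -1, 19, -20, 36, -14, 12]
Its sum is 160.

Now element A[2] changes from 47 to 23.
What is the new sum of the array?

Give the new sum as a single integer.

Answer: 136

Derivation:
Old value at index 2: 47
New value at index 2: 23
Delta = 23 - 47 = -24
New sum = old_sum + delta = 160 + (-24) = 136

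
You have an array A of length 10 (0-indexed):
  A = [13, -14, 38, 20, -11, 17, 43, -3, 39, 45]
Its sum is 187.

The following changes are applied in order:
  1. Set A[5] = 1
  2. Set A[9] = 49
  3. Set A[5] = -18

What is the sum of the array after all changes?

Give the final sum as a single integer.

Initial sum: 187
Change 1: A[5] 17 -> 1, delta = -16, sum = 171
Change 2: A[9] 45 -> 49, delta = 4, sum = 175
Change 3: A[5] 1 -> -18, delta = -19, sum = 156

Answer: 156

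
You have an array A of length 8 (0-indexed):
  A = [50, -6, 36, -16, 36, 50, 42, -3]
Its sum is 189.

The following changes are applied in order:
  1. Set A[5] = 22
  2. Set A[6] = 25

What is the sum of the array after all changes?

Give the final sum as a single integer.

Initial sum: 189
Change 1: A[5] 50 -> 22, delta = -28, sum = 161
Change 2: A[6] 42 -> 25, delta = -17, sum = 144

Answer: 144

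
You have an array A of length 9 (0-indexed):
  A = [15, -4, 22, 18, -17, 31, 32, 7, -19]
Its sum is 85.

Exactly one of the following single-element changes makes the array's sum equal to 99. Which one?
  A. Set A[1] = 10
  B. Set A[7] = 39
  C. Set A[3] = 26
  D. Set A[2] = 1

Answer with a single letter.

Option A: A[1] -4->10, delta=14, new_sum=85+(14)=99 <-- matches target
Option B: A[7] 7->39, delta=32, new_sum=85+(32)=117
Option C: A[3] 18->26, delta=8, new_sum=85+(8)=93
Option D: A[2] 22->1, delta=-21, new_sum=85+(-21)=64

Answer: A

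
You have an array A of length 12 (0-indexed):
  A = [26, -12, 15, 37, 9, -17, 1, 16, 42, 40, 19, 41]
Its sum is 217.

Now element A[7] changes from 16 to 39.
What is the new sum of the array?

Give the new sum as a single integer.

Old value at index 7: 16
New value at index 7: 39
Delta = 39 - 16 = 23
New sum = old_sum + delta = 217 + (23) = 240

Answer: 240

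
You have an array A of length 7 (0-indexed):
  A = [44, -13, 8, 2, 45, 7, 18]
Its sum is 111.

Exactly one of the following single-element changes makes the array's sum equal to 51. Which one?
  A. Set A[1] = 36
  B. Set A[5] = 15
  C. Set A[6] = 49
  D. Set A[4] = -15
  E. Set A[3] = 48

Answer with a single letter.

Option A: A[1] -13->36, delta=49, new_sum=111+(49)=160
Option B: A[5] 7->15, delta=8, new_sum=111+(8)=119
Option C: A[6] 18->49, delta=31, new_sum=111+(31)=142
Option D: A[4] 45->-15, delta=-60, new_sum=111+(-60)=51 <-- matches target
Option E: A[3] 2->48, delta=46, new_sum=111+(46)=157

Answer: D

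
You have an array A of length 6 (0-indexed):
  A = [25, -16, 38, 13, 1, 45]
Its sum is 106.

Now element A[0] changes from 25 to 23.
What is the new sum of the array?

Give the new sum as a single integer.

Answer: 104

Derivation:
Old value at index 0: 25
New value at index 0: 23
Delta = 23 - 25 = -2
New sum = old_sum + delta = 106 + (-2) = 104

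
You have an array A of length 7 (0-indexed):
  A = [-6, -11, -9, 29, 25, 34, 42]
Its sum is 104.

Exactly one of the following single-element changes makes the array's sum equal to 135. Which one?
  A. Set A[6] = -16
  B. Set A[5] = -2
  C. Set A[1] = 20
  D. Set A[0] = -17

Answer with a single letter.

Answer: C

Derivation:
Option A: A[6] 42->-16, delta=-58, new_sum=104+(-58)=46
Option B: A[5] 34->-2, delta=-36, new_sum=104+(-36)=68
Option C: A[1] -11->20, delta=31, new_sum=104+(31)=135 <-- matches target
Option D: A[0] -6->-17, delta=-11, new_sum=104+(-11)=93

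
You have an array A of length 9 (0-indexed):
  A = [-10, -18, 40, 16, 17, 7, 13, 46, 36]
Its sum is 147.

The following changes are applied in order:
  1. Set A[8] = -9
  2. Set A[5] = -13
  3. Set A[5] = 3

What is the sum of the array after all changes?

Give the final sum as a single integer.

Initial sum: 147
Change 1: A[8] 36 -> -9, delta = -45, sum = 102
Change 2: A[5] 7 -> -13, delta = -20, sum = 82
Change 3: A[5] -13 -> 3, delta = 16, sum = 98

Answer: 98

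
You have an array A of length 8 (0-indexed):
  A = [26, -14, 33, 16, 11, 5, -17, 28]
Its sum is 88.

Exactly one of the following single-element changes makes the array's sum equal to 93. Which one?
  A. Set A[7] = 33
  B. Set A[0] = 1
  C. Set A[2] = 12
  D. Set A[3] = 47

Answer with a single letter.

Answer: A

Derivation:
Option A: A[7] 28->33, delta=5, new_sum=88+(5)=93 <-- matches target
Option B: A[0] 26->1, delta=-25, new_sum=88+(-25)=63
Option C: A[2] 33->12, delta=-21, new_sum=88+(-21)=67
Option D: A[3] 16->47, delta=31, new_sum=88+(31)=119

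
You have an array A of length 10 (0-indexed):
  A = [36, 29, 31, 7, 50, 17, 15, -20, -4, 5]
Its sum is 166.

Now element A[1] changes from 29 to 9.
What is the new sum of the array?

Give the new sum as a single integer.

Answer: 146

Derivation:
Old value at index 1: 29
New value at index 1: 9
Delta = 9 - 29 = -20
New sum = old_sum + delta = 166 + (-20) = 146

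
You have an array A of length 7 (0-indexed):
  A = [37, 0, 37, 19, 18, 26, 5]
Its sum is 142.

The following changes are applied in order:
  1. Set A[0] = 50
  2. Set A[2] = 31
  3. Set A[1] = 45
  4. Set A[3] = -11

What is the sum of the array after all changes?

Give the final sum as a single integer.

Initial sum: 142
Change 1: A[0] 37 -> 50, delta = 13, sum = 155
Change 2: A[2] 37 -> 31, delta = -6, sum = 149
Change 3: A[1] 0 -> 45, delta = 45, sum = 194
Change 4: A[3] 19 -> -11, delta = -30, sum = 164

Answer: 164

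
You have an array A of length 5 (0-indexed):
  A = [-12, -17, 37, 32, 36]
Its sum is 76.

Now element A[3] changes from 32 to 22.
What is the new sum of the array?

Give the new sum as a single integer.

Answer: 66

Derivation:
Old value at index 3: 32
New value at index 3: 22
Delta = 22 - 32 = -10
New sum = old_sum + delta = 76 + (-10) = 66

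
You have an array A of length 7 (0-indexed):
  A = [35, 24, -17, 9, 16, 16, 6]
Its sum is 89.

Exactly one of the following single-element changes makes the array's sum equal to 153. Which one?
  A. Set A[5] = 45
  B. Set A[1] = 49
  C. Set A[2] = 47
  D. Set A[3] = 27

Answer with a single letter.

Option A: A[5] 16->45, delta=29, new_sum=89+(29)=118
Option B: A[1] 24->49, delta=25, new_sum=89+(25)=114
Option C: A[2] -17->47, delta=64, new_sum=89+(64)=153 <-- matches target
Option D: A[3] 9->27, delta=18, new_sum=89+(18)=107

Answer: C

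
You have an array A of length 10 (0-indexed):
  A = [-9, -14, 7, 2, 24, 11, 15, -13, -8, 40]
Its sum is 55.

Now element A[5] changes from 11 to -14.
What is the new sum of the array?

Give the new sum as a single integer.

Old value at index 5: 11
New value at index 5: -14
Delta = -14 - 11 = -25
New sum = old_sum + delta = 55 + (-25) = 30

Answer: 30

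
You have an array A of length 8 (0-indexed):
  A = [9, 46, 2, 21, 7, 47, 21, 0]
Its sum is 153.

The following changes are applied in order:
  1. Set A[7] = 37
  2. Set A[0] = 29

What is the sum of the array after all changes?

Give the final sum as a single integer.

Initial sum: 153
Change 1: A[7] 0 -> 37, delta = 37, sum = 190
Change 2: A[0] 9 -> 29, delta = 20, sum = 210

Answer: 210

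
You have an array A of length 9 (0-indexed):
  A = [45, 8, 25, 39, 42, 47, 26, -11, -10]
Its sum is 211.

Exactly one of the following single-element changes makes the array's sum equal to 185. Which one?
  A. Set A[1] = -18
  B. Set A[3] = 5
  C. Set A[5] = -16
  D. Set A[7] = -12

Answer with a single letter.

Answer: A

Derivation:
Option A: A[1] 8->-18, delta=-26, new_sum=211+(-26)=185 <-- matches target
Option B: A[3] 39->5, delta=-34, new_sum=211+(-34)=177
Option C: A[5] 47->-16, delta=-63, new_sum=211+(-63)=148
Option D: A[7] -11->-12, delta=-1, new_sum=211+(-1)=210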